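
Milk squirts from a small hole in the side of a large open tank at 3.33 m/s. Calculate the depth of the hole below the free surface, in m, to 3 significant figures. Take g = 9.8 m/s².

For a small hole in a large open tank, ½v² = gh, giving h = v²/(2g).
h = 3.33²/(2·9.8) = 11.1/19.60 = 0.566 m.

h ≈ 0.566 m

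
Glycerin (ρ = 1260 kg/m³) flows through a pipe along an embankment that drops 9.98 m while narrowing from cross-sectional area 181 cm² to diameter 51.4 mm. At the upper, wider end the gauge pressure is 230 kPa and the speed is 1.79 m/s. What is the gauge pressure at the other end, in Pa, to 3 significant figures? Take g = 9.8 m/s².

P₂ = 202000 Pa

Continuity gives A₁v₁ = A₂v₂, so v₂ = (181 cm²)/(20.7 cm²) × 1.79 m/s = 15.6 m/s.
Bernoulli: P₁ + ½ρv₁² + ρg h₁ = P₂ + ½ρv₂² + ρg h₂, so P₂ = P₁ + ½ρ(v₁² − v₂²) − ρg(h₂ − h₁).
P₂ = 230000 + ½·1260·(1.79² − 15.6²) − 1260·9.8·(−9.98) = 230000 + (-152000) − (-123000) = 202000 Pa.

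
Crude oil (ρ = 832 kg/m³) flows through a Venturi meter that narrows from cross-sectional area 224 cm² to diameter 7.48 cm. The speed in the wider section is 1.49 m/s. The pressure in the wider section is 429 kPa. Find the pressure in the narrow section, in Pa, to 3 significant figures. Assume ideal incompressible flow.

Mass conservation (A₁v₁ = A₂v₂) gives v₂ = 1.49 × 224/43.9 = 7.60 m/s.
Along the horizontal streamline, P + ½ρv² is constant.
P₂ = P₁ − ½ρ(v₂² − v₁²) = 429000 − ½·832·(7.60² − 1.49²) = 429000 − 23100 = 406000 Pa.

P₂ = 406000 Pa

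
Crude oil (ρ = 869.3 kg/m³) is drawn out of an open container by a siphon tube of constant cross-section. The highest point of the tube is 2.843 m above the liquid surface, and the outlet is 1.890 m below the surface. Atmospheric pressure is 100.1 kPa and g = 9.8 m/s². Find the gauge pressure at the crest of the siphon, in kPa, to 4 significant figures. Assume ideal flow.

The outlet speed comes from Torricelli: v = √(2g·1.890) = 6.086 m/s.
Continuity keeps v the same throughout the tube; from surface to crest, P_atm + 0 = P_top + ½ρv² + ρg·h_top.
P_top = 100100 − ½·869.3·6.086² − 869.3·9.8·2.843 = 59780 Pa. So P_gauge = P_top − P_atm = -40320 Pa.

P_gauge ≈ -40.32 kPa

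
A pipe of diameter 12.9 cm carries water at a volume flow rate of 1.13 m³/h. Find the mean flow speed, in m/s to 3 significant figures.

Q = 1.13 m³/h = 0.000314 m³/s.
v = Q/A = 0.000314 / 0.0131 = 0.0240 m/s.

v ≈ 0.0240 m/s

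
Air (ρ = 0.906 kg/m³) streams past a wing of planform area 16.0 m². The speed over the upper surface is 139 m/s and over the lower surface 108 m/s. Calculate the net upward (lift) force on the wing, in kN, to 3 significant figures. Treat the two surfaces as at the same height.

From P + ½ρv² = const at equal height, P_low − P_up = ½ρ(v_up² − v_low²).
ΔP = ½·0.906·(139² − 108²) = 3470 Pa.
Lift = ΔP · A = 3470 × 16.0 = 55500 N.

F ≈ 55.5 kN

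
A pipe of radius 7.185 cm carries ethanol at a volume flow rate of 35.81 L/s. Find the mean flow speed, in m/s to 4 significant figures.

2.208 m/s

Q = 35.81 L/s = 0.03581 m³/s.
v = Q/A = 0.03581 / 0.01622 = 2.208 m/s.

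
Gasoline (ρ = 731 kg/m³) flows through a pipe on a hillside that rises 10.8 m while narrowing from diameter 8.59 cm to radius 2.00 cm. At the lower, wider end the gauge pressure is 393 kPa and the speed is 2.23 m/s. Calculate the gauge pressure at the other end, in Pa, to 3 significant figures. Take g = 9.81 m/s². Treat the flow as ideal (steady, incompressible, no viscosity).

The volume flow rate is constant, so v₂ = (A₁/A₂)v₁ = (58.0/12.6)·2.23 = 10.3 m/s.
Bernoulli: P₁ + ½ρv₁² + ρg h₁ = P₂ + ½ρv₂² + ρg h₂, so P₂ = P₁ + ½ρ(v₁² − v₂²) − ρg(h₂ − h₁).
P₂ = 393000 + ½·731·(2.23² − 10.3²) − 731·9.81·(+10.8) = 393000 + (-36800) − (77400) = 279000 Pa.

P₂ = 279000 Pa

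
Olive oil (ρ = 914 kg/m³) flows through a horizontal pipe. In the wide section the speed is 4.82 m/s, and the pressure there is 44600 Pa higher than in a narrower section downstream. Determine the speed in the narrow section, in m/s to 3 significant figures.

With h₁ = h₂, rearranging Bernoulli gives v₂ = √(v₁² + 2ΔP/ρ).
v₂ = √(4.82² + 2·44600/914) = √(23.2 + 97.6) = 11.0 m/s.

11.0 m/s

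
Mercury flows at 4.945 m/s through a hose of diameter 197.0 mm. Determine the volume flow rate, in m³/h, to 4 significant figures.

Q ≈ 542.6 m³/h

Q = A·v = 0.03048 m² × 4.945 m/s = 0.1507 m³/s.
Converting: 0.1507 m³/s × 3600 = 542.6 m³/h.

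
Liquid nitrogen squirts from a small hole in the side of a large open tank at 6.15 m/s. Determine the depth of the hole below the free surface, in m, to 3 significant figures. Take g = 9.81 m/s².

h ≈ 1.93 m

Inverting v = √(2gh) gives h = v² / 2g.
h = 6.15²/(2·9.81) = 37.8/19.62 = 1.93 m.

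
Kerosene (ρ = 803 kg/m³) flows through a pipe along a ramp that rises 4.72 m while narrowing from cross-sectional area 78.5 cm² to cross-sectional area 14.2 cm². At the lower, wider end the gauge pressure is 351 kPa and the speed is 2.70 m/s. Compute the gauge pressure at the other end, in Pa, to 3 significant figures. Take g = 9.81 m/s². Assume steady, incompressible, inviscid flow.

P₂ = 227000 Pa

By continuity, v₂ = v₁·A₁/A₂ = 2.70·(78.5/14.2) = 14.9 m/s.
Energy conservation along the streamline gives P₂ = P₁ − ½ρ(v₂² − v₁²) − ρg(h₂ − h₁).
P₂ = 351000 + ½·803·(2.70² − 14.9²) − 803·9.81·(+4.72) = 351000 + (-86500) − (37200) = 227000 Pa.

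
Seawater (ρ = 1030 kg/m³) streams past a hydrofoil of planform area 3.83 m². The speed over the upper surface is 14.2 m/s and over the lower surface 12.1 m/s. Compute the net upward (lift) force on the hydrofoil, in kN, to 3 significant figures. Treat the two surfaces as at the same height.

109 kN

From P + ½ρv² = const at equal height, P_low − P_up = ½ρ(v_up² − v_low²).
ΔP = ½·1030·(14.2² − 12.1²) = 28400 Pa.
Lift = ΔP · A = 28400 × 3.83 = 109000 N.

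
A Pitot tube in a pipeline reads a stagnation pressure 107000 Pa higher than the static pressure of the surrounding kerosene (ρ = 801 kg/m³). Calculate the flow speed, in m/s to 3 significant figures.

The dynamic pressure equals the rise in static pressure at the stagnation point: ΔP = ½ρv².
v = √(2ΔP/ρ) = √(2·107000/801) = 16.3 m/s.

v ≈ 16.3 m/s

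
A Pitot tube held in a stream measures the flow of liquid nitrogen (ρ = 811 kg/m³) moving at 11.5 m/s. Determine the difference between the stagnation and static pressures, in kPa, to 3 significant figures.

Bernoulli between the free stream and the stagnation point: ½ρv² = P_stag − P_static.
ΔP = ½·811·11.5² = 53600 Pa.

ΔP ≈ 53.6 kPa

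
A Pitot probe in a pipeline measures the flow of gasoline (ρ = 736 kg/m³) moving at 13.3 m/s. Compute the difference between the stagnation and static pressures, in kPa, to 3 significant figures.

ΔP ≈ 65.1 kPa

At the stagnation point the flow is brought to rest, so Bernoulli gives P_stag − P_static = ½ρv².
ΔP = ½·736·13.3² = 65100 Pa.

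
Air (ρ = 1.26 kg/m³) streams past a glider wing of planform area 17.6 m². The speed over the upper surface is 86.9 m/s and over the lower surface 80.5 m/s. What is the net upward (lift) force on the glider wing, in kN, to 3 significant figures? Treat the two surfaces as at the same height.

F = 11.9 kN

From P + ½ρv² = const at equal height, P_low − P_up = ½ρ(v_up² − v_low²).
ΔP = ½·1.26·(86.9² − 80.5²) = 675 Pa.
Lift = ΔP · A = 675 × 17.6 = 11900 N.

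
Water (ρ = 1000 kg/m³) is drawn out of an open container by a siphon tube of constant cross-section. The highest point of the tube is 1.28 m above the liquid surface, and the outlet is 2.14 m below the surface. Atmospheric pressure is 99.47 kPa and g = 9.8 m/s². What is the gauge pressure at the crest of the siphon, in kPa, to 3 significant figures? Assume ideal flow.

Bernoulli surface→outlet gives ½v² = g·h_out, so v = √(2·9.8·2.14) = 6.48 m/s.
With constant cross-section the crest speed equals v; applying Bernoulli from the surface up to the crest, P_top = P_atm − ½ρv² − ρg·h_top.
P_top = 99470 − ½·1000·6.48² − 1000·9.8·1.28 = 66000 Pa. So P_gauge = P_top − P_atm = -33500 Pa.

P_gauge = -33.5 kPa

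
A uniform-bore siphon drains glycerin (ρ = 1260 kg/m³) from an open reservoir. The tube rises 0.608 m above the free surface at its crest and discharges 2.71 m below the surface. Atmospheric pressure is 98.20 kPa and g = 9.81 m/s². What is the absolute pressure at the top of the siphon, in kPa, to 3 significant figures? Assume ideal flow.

P_top = 57.2 kPa

From the surface to the outlet (both open to atmosphere, surface at rest): v = √(2g·h_out) = √(2·9.81·2.71) = 7.29 m/s.
Continuity keeps v the same throughout the tube; from surface to crest, P_atm + 0 = P_top + ½ρv² + ρg·h_top.
P_top = 98200 − ½·1260·7.29² − 1260·9.81·0.608 = 57200 Pa.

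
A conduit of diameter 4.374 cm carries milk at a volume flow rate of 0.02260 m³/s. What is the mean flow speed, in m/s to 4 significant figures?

v = 15.04 m/s

Q = 0.02260 m³/s = 0.02260 m³/s.
v = Q/A = 0.02260 / 0.001503 = 15.04 m/s.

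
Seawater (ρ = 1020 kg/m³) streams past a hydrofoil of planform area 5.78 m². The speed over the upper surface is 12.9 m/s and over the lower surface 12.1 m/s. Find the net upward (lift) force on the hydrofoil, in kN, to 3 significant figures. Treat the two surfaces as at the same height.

F ≈ 59.0 kN

The faster flow above has the lower pressure; Bernoulli (same height) gives ΔP = ½ρ(v_up² − v_low²).
ΔP = ½·1020·(12.9² − 12.1²) = 10200 Pa.
Lift = ΔP · A = 10200 × 5.78 = 59000 N.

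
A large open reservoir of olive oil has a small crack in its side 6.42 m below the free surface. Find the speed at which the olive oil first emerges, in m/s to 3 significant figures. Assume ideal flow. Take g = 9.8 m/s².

With the surface at rest and both surface and jet at atmospheric pressure, Bernoulli gives ρg h = ½ρv², so v = √(2gh) = √(2·9.8·6.42) = 11.2 m/s.

v ≈ 11.2 m/s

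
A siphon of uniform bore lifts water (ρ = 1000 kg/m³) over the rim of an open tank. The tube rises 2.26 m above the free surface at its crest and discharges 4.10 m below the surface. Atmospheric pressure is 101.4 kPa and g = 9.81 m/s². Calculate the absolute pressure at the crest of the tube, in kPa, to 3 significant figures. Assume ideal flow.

P_top ≈ 39.0 kPa

From the surface to the outlet (both open to atmosphere, surface at rest): v = √(2g·h_out) = √(2·9.81·4.10) = 8.97 m/s.
The bore is uniform, so the speed at the crest is the same v. Bernoulli surface→crest: P_atm = P_top + ½ρv² + ρg·h_top.
P_top = 101400 − ½·1000·8.97² − 1000·9.81·2.26 = 39000 Pa.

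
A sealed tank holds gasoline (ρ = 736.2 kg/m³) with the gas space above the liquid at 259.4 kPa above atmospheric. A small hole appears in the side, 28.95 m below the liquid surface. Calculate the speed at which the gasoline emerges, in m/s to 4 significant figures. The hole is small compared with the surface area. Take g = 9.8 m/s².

v ≈ 35.67 m/s

Take point 1 at the surface (v₁ ≈ 0) and point 2 at the hole (at atmospheric pressure). Bernoulli: P₁ + ρg h = P_atm + ½ρv₂².
With P₁ − P_atm = 259400 Pa, v₂ = √(2gh + 2ΔP/ρ) = √(2·9.8·28.95 + 2·259400/736.2) = 35.67 m/s.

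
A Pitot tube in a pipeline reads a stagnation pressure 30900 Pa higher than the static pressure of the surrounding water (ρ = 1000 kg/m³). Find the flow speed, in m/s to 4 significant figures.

v = 7.861 m/s

Bernoulli between the free stream and the stagnation point: ½ρv² = P_stag − P_static.
v = √(2ΔP/ρ) = √(2·30900/1000) = 7.861 m/s.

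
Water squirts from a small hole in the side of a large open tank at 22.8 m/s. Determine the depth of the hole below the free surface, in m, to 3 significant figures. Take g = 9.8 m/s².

Torricelli: v = √(2gh), so h = v²/(2g).
h = 22.8²/(2·9.8) = 520/19.60 = 26.5 m.

26.5 m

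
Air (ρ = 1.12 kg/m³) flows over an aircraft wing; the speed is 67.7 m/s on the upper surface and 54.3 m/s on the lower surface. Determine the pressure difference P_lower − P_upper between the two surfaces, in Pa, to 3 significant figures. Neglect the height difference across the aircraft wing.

ΔP = 915 Pa

With negligible Δh, P + ½ρv² is constant, so P_low − P_up = ½ρ(v_up² − v_low²).
ΔP = ½·1.12·(67.7² − 54.3²) = 915 Pa.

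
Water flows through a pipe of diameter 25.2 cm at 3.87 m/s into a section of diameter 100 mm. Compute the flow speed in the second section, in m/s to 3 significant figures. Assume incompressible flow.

The volume flow rate is constant, so v₂ = (A₁/A₂)v₁ = (499/78.5)·3.87 = 24.6 m/s.

v₂ ≈ 24.6 m/s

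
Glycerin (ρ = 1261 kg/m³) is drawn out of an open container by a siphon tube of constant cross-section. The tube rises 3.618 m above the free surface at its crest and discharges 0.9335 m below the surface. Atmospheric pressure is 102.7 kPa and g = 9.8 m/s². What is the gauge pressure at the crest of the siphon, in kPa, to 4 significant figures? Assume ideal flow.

P_gauge ≈ -56.25 kPa

The outlet speed comes from Torricelli: v = √(2g·0.9335) = 4.277 m/s.
Continuity keeps v the same throughout the tube; from surface to crest, P_atm + 0 = P_top + ½ρv² + ρg·h_top.
P_top = 102700 − ½·1261·4.277² − 1261·9.8·3.618 = 46450 Pa. So P_gauge = P_top − P_atm = -56250 Pa.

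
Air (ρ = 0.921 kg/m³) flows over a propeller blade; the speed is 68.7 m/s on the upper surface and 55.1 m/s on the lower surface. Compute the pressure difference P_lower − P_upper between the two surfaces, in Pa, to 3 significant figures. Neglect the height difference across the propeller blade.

ΔP ≈ 775 Pa

With negligible Δh, P + ½ρv² is constant, so P_low − P_up = ½ρ(v_up² − v_low²).
ΔP = ½·0.921·(68.7² − 55.1²) = 775 Pa.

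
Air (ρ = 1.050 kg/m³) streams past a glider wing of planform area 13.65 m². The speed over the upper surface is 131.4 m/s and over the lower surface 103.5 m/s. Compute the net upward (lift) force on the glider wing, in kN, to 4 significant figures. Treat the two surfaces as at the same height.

From P + ½ρv² = const at equal height, P_low − P_up = ½ρ(v_up² − v_low²).
ΔP = ½·1.050·(131.4² − 103.5²) = 3441 Pa.
Lift = ΔP · A = 3441 × 13.65 = 46970 N.

F ≈ 46.97 kN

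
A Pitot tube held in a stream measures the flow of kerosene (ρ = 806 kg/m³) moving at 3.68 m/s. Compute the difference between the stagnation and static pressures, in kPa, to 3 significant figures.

Bernoulli between the free stream and the stagnation point: ½ρv² = P_stag − P_static.
ΔP = ½·806·3.68² = 5460 Pa.

5.46 kPa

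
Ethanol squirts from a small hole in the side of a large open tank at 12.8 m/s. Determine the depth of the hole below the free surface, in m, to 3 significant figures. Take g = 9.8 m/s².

Torricelli: v = √(2gh), so h = v²/(2g).
h = 12.8²/(2·9.8) = 164/19.60 = 8.36 m.

h ≈ 8.36 m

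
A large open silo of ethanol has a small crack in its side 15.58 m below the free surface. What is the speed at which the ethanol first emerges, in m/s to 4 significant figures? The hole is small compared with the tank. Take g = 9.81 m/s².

With the surface at rest and both surface and jet at atmospheric pressure, Bernoulli gives ρg h = ½ρv², so v = √(2gh) = √(2·9.81·15.58) = 17.48 m/s.

v = 17.48 m/s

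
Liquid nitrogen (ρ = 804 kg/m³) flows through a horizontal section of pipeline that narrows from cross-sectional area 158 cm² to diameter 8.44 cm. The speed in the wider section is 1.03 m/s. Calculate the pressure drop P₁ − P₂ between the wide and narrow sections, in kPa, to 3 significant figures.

Mass conservation (A₁v₁ = A₂v₂) gives v₂ = 1.03 × 158/55.9 = 2.91 m/s.
Bernoulli (h₁ = h₂): P₁ − P₂ = ½ρ(v₂² − v₁²).
P₁ − P₂ = ½·804·(2.91² − 1.03²) = ½·804·7.40 = 2970 Pa.

ΔP ≈ 2.97 kPa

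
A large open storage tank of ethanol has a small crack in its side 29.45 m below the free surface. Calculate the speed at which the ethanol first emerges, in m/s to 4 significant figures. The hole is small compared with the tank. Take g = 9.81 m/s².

v ≈ 24.04 m/s

The surface is effectively still and both ends are open, so ½v² = gh and v = √(2·9.81·29.45) = 24.04 m/s.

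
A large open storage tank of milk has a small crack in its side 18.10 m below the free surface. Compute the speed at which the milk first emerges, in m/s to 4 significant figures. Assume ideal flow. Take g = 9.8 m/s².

Torricelli's result v = √(2gh) gives v = √(2·9.8·18.10) = 18.84 m/s.

18.84 m/s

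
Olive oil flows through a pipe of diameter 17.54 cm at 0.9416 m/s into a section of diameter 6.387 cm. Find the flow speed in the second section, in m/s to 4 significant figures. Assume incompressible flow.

The volume flow rate is constant, so v₂ = (A₁/A₂)v₁ = (241.6/32.04)·0.9416 = 7.101 m/s.

7.101 m/s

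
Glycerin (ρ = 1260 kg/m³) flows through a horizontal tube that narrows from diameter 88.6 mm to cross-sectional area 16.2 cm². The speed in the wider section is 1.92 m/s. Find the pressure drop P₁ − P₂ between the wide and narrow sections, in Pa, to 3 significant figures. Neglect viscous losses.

By continuity, v₂ = v₁·A₁/A₂ = 1.92·(61.7/16.2) = 7.31 m/s.
Bernoulli (h₁ = h₂): P₁ − P₂ = ½ρ(v₂² − v₁²).
P₁ − P₂ = ½·1260·(7.31² − 1.92²) = ½·1260·49.7 = 31300 Pa.

31300 Pa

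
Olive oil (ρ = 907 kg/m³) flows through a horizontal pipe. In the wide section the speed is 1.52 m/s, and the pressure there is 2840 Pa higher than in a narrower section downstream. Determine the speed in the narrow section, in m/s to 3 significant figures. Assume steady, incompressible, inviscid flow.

With h₁ = h₂, rearranging Bernoulli gives v₂ = √(v₁² + 2ΔP/ρ).
v₂ = √(1.52² + 2·2840/907) = √(2.31 + 6.26) = 2.93 m/s.

v₂ ≈ 2.93 m/s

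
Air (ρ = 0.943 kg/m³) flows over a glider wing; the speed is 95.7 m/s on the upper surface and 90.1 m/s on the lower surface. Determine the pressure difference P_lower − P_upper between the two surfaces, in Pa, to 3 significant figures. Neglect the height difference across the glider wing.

The pressure is lower where the speed is higher: ΔP = ½ρ(v_up² − v_low²).
ΔP = ½·0.943·(95.7² − 90.1²) = 491 Pa.

ΔP = 491 Pa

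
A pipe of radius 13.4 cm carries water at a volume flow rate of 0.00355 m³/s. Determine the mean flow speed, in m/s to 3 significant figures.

0.0629 m/s

Q = 0.00355 m³/s = 0.00355 m³/s.
v = Q/A = 0.00355 / 0.0564 = 0.0629 m/s.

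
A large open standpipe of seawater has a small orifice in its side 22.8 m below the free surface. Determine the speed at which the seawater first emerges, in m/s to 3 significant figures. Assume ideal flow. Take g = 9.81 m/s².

v ≈ 21.2 m/s

The surface is effectively still and both ends are open, so ½v² = gh and v = √(2·9.81·22.8) = 21.2 m/s.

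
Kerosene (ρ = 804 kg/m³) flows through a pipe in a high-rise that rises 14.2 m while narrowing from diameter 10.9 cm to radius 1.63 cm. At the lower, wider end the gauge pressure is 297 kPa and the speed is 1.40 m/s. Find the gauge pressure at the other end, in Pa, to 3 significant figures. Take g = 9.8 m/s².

87400 Pa

Continuity gives A₁v₁ = A₂v₂, so v₂ = (93.3 cm²)/(8.35 cm²) × 1.40 m/s = 15.7 m/s.
Applying Bernoulli between the two ends and solving for P₂: P₂ = P₁ + ½ρ(v₁² − v₂²) − ρgΔh.
P₂ = 297000 + ½·804·(1.40² − 15.7²) − 804·9.8·(+14.2) = 297000 + (-97700) − (112000) = 87400 Pa.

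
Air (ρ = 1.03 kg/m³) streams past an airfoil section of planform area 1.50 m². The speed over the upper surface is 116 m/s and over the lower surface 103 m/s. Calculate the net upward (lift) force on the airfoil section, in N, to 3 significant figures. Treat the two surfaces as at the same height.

F ≈ 2200 N

The faster flow above has the lower pressure; Bernoulli (same height) gives ΔP = ½ρ(v_up² − v_low²).
ΔP = ½·1.03·(116² − 103²) = 1470 Pa.
Lift = ΔP · A = 1470 × 1.50 = 2200 N.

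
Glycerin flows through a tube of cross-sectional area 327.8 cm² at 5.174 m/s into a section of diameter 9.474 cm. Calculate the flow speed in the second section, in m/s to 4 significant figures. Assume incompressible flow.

Mass conservation (A₁v₁ = A₂v₂) gives v₂ = 5.174 × 327.8/70.49 = 24.06 m/s.

v₂ = 24.06 m/s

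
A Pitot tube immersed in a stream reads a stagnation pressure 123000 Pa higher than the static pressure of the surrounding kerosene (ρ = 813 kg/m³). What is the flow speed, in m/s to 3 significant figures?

At the stagnation point the flow is brought to rest, so Bernoulli gives P_stag − P_static = ½ρv².
v = √(2ΔP/ρ) = √(2·123000/813) = 17.4 m/s.

17.4 m/s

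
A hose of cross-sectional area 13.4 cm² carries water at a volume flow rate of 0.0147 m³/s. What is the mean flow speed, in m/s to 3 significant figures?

Q = 0.0147 m³/s = 0.0147 m³/s.
v = Q/A = 0.0147 / 0.00134 = 11.0 m/s.

v ≈ 11.0 m/s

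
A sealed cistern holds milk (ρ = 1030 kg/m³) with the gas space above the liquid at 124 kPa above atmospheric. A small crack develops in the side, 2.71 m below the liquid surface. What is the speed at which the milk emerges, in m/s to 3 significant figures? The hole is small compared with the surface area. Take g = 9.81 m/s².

17.1 m/s

Take point 1 at the surface (v₁ ≈ 0) and point 2 at the hole (at atmospheric pressure). Bernoulli: P₁ + ρg h = P_atm + ½ρv₂².
With P₁ − P_atm = 124000 Pa, v₂ = √(2gh + 2ΔP/ρ) = √(2·9.81·2.71 + 2·124000/1030) = 17.1 m/s.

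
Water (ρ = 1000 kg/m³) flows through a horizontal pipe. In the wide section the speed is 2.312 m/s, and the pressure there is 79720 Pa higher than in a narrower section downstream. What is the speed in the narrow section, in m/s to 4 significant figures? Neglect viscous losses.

v₂ ≈ 12.84 m/s

With h₁ = h₂, rearranging Bernoulli gives v₂ = √(v₁² + 2ΔP/ρ).
v₂ = √(2.312² + 2·79720/1000) = √(5.345 + 159.4) = 12.84 m/s.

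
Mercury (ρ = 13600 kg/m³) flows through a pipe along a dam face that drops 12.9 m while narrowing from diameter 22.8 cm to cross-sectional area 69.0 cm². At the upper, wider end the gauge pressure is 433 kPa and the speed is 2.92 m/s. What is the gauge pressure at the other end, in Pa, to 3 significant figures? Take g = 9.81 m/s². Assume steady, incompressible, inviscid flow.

P₂ ≈ 182000 Pa

By continuity, v₂ = v₁·A₁/A₂ = 2.92·(408/69.0) = 17.3 m/s.
Bernoulli: P₁ + ½ρv₁² + ρg h₁ = P₂ + ½ρv₂² + ρg h₂, so P₂ = P₁ + ½ρ(v₁² − v₂²) − ρg(h₂ − h₁).
P₂ = 433000 + ½·13600·(2.92² − 17.3²) − 13600·9.81·(−12.9) = 433000 + (-1970000) − (-1720000) = 182000 Pa.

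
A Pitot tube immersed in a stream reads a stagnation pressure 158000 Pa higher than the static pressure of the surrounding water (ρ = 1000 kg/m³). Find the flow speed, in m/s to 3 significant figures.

v ≈ 17.8 m/s

Bernoulli between the free stream and the stagnation point: ½ρv² = P_stag − P_static.
v = √(2ΔP/ρ) = √(2·158000/1000) = 17.8 m/s.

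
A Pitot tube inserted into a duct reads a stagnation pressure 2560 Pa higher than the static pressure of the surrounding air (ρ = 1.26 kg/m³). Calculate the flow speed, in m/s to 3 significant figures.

At the stagnation point the flow is brought to rest, so Bernoulli gives P_stag − P_static = ½ρv².
v = √(2ΔP/ρ) = √(2·2560/1.26) = 63.7 m/s.

v ≈ 63.7 m/s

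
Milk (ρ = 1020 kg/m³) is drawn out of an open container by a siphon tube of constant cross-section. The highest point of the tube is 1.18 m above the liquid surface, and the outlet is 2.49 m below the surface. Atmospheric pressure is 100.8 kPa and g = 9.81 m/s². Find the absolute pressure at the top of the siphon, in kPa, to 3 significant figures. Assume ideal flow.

64.1 kPa

The outlet speed comes from Torricelli: v = √(2g·2.49) = 6.99 m/s.
Continuity keeps v the same throughout the tube; from surface to crest, P_atm + 0 = P_top + ½ρv² + ρg·h_top.
P_top = 100800 − ½·1020·6.99² − 1020·9.81·1.18 = 64100 Pa.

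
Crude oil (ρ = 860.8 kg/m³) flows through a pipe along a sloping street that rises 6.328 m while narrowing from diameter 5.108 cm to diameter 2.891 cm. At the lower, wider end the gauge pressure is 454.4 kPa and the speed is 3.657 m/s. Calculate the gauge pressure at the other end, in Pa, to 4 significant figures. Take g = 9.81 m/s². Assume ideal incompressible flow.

P₂ ≈ 350600 Pa

Continuity gives A₁v₁ = A₂v₂, so v₂ = (20.49 cm²)/(6.564 cm²) × 3.657 m/s = 11.42 m/s.
Energy conservation along the streamline gives P₂ = P₁ − ½ρ(v₂² − v₁²) − ρg(h₂ − h₁).
P₂ = 454400 + ½·860.8·(3.657² − 11.42²) − 860.8·9.81·(+6.328) = 454400 + (-50340) − (53440) = 350600 Pa.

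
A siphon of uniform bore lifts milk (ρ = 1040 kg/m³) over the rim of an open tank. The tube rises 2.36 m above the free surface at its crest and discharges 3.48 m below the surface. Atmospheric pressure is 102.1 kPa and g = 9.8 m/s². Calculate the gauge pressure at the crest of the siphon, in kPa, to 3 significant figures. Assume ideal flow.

From the surface to the outlet (both open to atmosphere, surface at rest): v = √(2g·h_out) = √(2·9.8·3.48) = 8.26 m/s.
With constant cross-section the crest speed equals v; applying Bernoulli from the surface up to the crest, P_top = P_atm − ½ρv² − ρg·h_top.
P_top = 102100 − ½·1040·8.26² − 1040·9.8·2.36 = 42600 Pa. So P_gauge = P_top − P_atm = -59500 Pa.

-59.5 kPa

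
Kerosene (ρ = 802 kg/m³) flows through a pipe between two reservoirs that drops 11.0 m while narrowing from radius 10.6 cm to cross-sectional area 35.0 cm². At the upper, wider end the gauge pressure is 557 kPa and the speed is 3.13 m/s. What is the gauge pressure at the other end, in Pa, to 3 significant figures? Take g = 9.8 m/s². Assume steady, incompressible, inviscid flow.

P₂ ≈ 248000 Pa

Mass conservation (A₁v₁ = A₂v₂) gives v₂ = 3.13 × 353/35.0 = 31.6 m/s.
Applying Bernoulli between the two ends and solving for P₂: P₂ = P₁ + ½ρ(v₁² − v₂²) − ρgΔh.
P₂ = 557000 + ½·802·(3.13² − 31.6²) − 802·9.8·(−11.0) = 557000 + (-396000) − (-86500) = 248000 Pa.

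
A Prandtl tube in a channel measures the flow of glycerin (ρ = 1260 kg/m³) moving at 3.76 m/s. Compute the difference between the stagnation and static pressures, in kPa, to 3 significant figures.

ΔP = 8.91 kPa

At the stagnation point the flow is brought to rest, so Bernoulli gives P_stag − P_static = ½ρv².
ΔP = ½·1260·3.76² = 8910 Pa.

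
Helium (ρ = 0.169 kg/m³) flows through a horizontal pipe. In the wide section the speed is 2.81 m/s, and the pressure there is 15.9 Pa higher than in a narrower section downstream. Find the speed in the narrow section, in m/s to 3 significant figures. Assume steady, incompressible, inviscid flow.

With h₁ = h₂, rearranging Bernoulli gives v₂ = √(v₁² + 2ΔP/ρ).
v₂ = √(2.81² + 2·15.9/0.169) = √(7.90 + 188) = 14.0 m/s.

v₂ = 14.0 m/s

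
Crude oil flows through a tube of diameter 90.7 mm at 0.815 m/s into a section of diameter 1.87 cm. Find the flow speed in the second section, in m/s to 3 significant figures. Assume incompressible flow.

19.2 m/s

Continuity gives A₁v₁ = A₂v₂, so v₂ = (64.6 cm²)/(2.75 cm²) × 0.815 m/s = 19.2 m/s.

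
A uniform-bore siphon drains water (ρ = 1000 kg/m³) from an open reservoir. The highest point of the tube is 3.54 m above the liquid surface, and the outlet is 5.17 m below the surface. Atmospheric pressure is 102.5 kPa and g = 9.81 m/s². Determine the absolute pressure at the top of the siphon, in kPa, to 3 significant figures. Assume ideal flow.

From the surface to the outlet (both open to atmosphere, surface at rest): v = √(2g·h_out) = √(2·9.81·5.17) = 10.1 m/s.
The bore is uniform, so the speed at the crest is the same v. Bernoulli surface→crest: P_atm = P_top + ½ρv² + ρg·h_top.
P_top = 102500 − ½·1000·10.1² − 1000·9.81·3.54 = 17100 Pa.

P_top = 17.1 kPa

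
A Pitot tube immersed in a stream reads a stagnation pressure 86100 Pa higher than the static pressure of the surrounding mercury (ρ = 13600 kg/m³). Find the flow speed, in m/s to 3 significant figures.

The dynamic pressure equals the rise in static pressure at the stagnation point: ΔP = ½ρv².
v = √(2ΔP/ρ) = √(2·86100/13600) = 3.56 m/s.

v ≈ 3.56 m/s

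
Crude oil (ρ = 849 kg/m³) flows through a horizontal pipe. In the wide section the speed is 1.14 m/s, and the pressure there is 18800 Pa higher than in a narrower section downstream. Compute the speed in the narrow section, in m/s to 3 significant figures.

Horizontal Bernoulli: P₁ + ½ρv₁² = P₂ + ½ρv₂², so v₂² = v₁² + 2(P₁ − P₂)/ρ.
v₂ = √(1.14² + 2·18800/849) = √(1.30 + 44.3) = 6.75 m/s.

6.75 m/s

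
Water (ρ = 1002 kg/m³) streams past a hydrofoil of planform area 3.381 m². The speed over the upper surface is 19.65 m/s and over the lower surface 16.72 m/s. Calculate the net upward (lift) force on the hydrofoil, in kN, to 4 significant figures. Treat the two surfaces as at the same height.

180.5 kN

With equal heights on the two surfaces, Bernoulli gives P_lower − P_upper = ½ρ(v_upper² − v_lower²).
ΔP = ½·1002·(19.65² − 16.72²) = 53390 Pa.
Lift = ΔP · A = 53390 × 3.381 = 180500 N.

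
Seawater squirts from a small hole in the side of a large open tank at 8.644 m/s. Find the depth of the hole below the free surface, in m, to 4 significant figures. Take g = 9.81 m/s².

Inverting v = √(2gh) gives h = v² / 2g.
h = 8.644²/(2·9.81) = 74.72/19.62 = 3.808 m.

h = 3.808 m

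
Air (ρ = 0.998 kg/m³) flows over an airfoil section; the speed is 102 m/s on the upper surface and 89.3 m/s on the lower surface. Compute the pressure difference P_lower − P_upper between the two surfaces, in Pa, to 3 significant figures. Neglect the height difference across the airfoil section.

With negligible Δh, P + ½ρv² is constant, so P_low − P_up = ½ρ(v_up² − v_low²).
ΔP = ½·0.998·(102² − 89.3²) = 1210 Pa.

ΔP ≈ 1210 Pa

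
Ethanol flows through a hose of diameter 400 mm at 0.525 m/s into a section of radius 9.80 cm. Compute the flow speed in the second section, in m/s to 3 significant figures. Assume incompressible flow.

Mass conservation (A₁v₁ = A₂v₂) gives v₂ = 0.525 × 1260/302 = 2.19 m/s.

2.19 m/s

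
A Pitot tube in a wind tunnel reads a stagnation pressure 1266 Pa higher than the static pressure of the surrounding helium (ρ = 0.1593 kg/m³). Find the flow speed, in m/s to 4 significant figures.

Bernoulli between the free stream and the stagnation point: ½ρv² = P_stag − P_static.
v = √(2ΔP/ρ) = √(2·1266/0.1593) = 126.1 m/s.

v = 126.1 m/s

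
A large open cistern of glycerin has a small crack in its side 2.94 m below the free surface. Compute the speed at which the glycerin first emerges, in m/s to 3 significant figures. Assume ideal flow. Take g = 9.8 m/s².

7.59 m/s

The surface is effectively still and both ends are open, so ½v² = gh and v = √(2·9.8·2.94) = 7.59 m/s.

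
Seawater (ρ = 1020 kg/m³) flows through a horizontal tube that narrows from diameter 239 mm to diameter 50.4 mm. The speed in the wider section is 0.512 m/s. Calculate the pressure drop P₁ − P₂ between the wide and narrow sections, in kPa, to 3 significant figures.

ΔP ≈ 67.5 kPa

The volume flow rate is constant, so v₂ = (A₁/A₂)v₁ = (449/20.0)·0.512 = 11.5 m/s.
The pipe is horizontal, so Bernoulli reduces to P₁ + ½ρv₁² = P₂ + ½ρv₂².
P₁ − P₂ = ½·1020·(11.5² − 0.512²) = ½·1020·132 = 67500 Pa.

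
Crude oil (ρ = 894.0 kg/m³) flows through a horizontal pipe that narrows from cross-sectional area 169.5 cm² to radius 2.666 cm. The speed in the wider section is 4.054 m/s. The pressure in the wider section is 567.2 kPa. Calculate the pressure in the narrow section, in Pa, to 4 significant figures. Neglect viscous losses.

Mass conservation (A₁v₁ = A₂v₂) gives v₂ = 4.054 × 169.5/22.33 = 30.77 m/s.
Bernoulli (h₁ = h₂): P₁ − P₂ = ½ρ(v₂² − v₁²).
P₂ = P₁ − ½ρ(v₂² − v₁²) = 567200 − ½·894.0·(30.77² − 4.054²) = 567200 − 416000 = 151200 Pa.

P₂ = 151200 Pa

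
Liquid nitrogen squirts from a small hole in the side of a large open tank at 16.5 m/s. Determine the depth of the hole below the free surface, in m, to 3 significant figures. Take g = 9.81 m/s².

For a small hole in a large open tank, ½v² = gh, giving h = v²/(2g).
h = 16.5²/(2·9.81) = 272/19.62 = 13.9 m.

h = 13.9 m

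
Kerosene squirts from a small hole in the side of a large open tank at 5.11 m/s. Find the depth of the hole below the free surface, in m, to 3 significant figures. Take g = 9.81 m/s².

Inverting v = √(2gh) gives h = v² / 2g.
h = 5.11²/(2·9.81) = 26.1/19.62 = 1.33 m.

h ≈ 1.33 m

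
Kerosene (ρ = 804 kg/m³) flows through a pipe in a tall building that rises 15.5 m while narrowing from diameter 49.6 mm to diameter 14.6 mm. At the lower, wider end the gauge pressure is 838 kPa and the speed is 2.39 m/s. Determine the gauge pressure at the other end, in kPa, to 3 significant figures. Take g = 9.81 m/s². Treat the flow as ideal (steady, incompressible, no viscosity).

P₂ = 412 kPa

The volume flow rate is constant, so v₂ = (A₁/A₂)v₁ = (19.3/1.67)·2.39 = 27.6 m/s.
Applying Bernoulli between the two ends and solving for P₂: P₂ = P₁ + ½ρ(v₁² − v₂²) − ρgΔh.
P₂ = 838000 + ½·804·(2.39² − 27.6²) − 804·9.81·(+15.5) = 838000 + (-304000) − (122000) = 412000 Pa.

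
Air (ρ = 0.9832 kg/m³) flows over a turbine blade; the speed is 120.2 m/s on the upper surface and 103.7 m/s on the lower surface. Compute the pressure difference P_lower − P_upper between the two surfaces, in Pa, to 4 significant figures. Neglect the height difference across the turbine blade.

ΔP ≈ 1816 Pa

Bernoulli (same height): P_lower − P_upper = ½ρ(v_upper² − v_lower²).
ΔP = ½·0.9832·(120.2² − 103.7²) = 1816 Pa.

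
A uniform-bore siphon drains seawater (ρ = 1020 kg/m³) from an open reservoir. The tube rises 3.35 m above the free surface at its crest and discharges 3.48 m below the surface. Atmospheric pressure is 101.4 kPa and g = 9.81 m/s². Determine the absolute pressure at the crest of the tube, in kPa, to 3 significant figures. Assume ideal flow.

33.1 kPa

The outlet speed comes from Torricelli: v = √(2g·3.48) = 8.26 m/s.
With constant cross-section the crest speed equals v; applying Bernoulli from the surface up to the crest, P_top = P_atm − ½ρv² − ρg·h_top.
P_top = 101400 − ½·1020·8.26² − 1020·9.81·3.35 = 33100 Pa.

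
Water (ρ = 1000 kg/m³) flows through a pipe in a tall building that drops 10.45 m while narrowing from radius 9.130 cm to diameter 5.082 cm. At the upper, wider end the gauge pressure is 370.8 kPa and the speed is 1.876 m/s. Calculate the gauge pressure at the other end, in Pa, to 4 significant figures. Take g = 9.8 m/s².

The volume flow rate is constant, so v₂ = (A₁/A₂)v₁ = (261.9/20.28)·1.876 = 24.22 m/s.
Applying Bernoulli between the two ends and solving for P₂: P₂ = P₁ + ½ρ(v₁² − v₂²) − ρgΔh.
P₂ = 370800 + ½·1000·(1.876² − 24.22²) − 1000·9.8·(−10.45) = 370800 + (-291500) − (-102400) = 181700 Pa.

P₂ ≈ 181700 Pa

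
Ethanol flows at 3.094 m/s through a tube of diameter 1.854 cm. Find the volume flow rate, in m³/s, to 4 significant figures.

Q = A·v = 0.0002700 m² × 3.094 m/s = 0.0008353 m³/s.

Q = 0.0008353 m³/s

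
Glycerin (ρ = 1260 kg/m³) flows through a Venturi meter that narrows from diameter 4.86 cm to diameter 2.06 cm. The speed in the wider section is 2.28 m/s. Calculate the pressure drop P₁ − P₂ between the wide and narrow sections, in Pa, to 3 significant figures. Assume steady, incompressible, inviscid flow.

ΔP = 98200 Pa

The volume flow rate is constant, so v₂ = (A₁/A₂)v₁ = (18.6/3.33)·2.28 = 12.7 m/s.
With no height change, Bernoulli's equation is P₁ + ½ρv₁² = P₂ + ½ρv₂².
P₁ − P₂ = ½·1260·(12.7² − 2.28²) = ½·1260·156 = 98200 Pa.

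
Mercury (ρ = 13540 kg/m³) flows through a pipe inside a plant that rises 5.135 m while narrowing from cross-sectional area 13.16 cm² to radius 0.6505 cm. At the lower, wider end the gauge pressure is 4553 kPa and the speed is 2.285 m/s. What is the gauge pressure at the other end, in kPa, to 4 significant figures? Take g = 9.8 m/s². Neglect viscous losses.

P₂ = 442.9 kPa

Mass conservation (A₁v₁ = A₂v₂) gives v₂ = 2.285 × 13.16/1.329 = 22.62 m/s.
Bernoulli: P₁ + ½ρv₁² + ρg h₁ = P₂ + ½ρv₂² + ρg h₂, so P₂ = P₁ + ½ρ(v₁² − v₂²) − ρg(h₂ − h₁).
P₂ = 4553000 + ½·13540·(2.285² − 22.62²) − 13540·9.8·(+5.135) = 4553000 + (-3429000) − (681400) = 442900 Pa.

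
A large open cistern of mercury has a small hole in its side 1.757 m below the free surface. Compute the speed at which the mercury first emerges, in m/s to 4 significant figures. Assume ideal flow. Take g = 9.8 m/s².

5.868 m/s

The surface is effectively still and both ends are open, so ½v² = gh and v = √(2·9.8·1.757) = 5.868 m/s.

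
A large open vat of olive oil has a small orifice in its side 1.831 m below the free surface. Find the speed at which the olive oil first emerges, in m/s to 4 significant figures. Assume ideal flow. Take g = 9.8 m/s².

v ≈ 5.991 m/s

The surface is effectively still and both ends are open, so ½v² = gh and v = √(2·9.8·1.831) = 5.991 m/s.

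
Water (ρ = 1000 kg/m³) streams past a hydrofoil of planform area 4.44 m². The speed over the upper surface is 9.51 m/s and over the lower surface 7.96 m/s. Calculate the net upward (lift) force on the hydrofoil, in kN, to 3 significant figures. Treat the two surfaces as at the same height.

F ≈ 60.1 kN

With equal heights on the two surfaces, Bernoulli gives P_lower − P_upper = ½ρ(v_upper² − v_lower²).
ΔP = ½·1000·(9.51² − 7.96²) = 13500 Pa.
Lift = ΔP · A = 13500 × 4.44 = 60100 N.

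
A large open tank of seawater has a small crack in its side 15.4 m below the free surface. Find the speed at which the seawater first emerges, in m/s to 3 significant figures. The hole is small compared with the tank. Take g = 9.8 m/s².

The surface is effectively still and both ends are open, so ½v² = gh and v = √(2·9.8·15.4) = 17.4 m/s.

v ≈ 17.4 m/s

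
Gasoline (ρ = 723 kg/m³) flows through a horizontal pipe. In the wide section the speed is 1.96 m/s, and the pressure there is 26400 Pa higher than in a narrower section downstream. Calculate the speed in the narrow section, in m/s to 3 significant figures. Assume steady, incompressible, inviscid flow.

Along the level pipe P + ½ρv² is conserved, hence v₂² = v₁² + 2(P₁ − P₂)/ρ.
v₂ = √(1.96² + 2·26400/723) = √(3.84 + 73.0) = 8.77 m/s.

v₂ ≈ 8.77 m/s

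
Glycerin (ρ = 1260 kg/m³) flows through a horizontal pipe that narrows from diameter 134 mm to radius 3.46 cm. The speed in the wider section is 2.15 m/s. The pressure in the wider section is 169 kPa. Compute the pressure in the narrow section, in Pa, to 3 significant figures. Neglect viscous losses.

The volume flow rate is constant, so v₂ = (A₁/A₂)v₁ = (141/37.6)·2.15 = 8.06 m/s.
With no height change, Bernoulli's equation is P₁ + ½ρv₁² = P₂ + ½ρv₂².
P₂ = P₁ − ½ρ(v₂² − v₁²) = 169000 − ½·1260·(8.06² − 2.15²) = 169000 − 38000 = 131000 Pa.

P₂ = 131000 Pa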